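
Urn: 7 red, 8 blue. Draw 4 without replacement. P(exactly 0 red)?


Hypergeometric: C(7,0)×C(8,4)/C(15,4)
= 1×70/1365 = 2/39

P(X=0) = 2/39 ≈ 5.13%


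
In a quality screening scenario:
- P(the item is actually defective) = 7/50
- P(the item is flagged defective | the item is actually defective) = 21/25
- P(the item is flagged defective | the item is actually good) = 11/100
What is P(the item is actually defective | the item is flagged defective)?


Using Bayes' theorem:
P(A|B) = P(B|A)·P(A) / P(B)

P(the item is flagged defective) = 21/25 × 7/50 + 11/100 × 43/50
= 147/1250 + 473/5000 = 1061/5000

P(the item is actually defective|the item is flagged defective) = (147/1250) / (1061/5000) = 588/1061

P(the item is actually defective|the item is flagged defective) = 588/1061 ≈ 55.42%


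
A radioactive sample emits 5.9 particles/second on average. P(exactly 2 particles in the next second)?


Poisson(λ=5.9): P(X=2) = e^(-λ)×λ^k/k!
= e^(-5.9) × 5.9^2 / 2!
≈ 0.002739444819 × 34.81 / 2 ≈ 0.047680

P(X=2) ≈ 0.047680 ≈ 4.77%


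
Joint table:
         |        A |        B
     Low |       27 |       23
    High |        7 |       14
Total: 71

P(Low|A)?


P(Low|A) = 27/(27+7) = 27/34

P = 27/34 ≈ 79.41%


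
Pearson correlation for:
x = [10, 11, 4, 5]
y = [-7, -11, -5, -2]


n=4, Σx=30, Σy=-25, Σxy=-221, Σx²=262, Σy²=199
r = (4×(-221) - 30×(-25))/√((4×262 - 30²)(4×199 - (-25)²))
= -134/√(148×171) = -134/√25308 ≈ -134/159.0849 ≈ -0.8423

r ≈ -0.8423


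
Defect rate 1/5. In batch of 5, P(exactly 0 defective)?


Binomial: P(X=0) = C(5,0)×p^0×(1-p)^5
= 1 × 1 × 1024/3125 = 1024/3125

P(X=0) = 1024/3125 ≈ 32.77%


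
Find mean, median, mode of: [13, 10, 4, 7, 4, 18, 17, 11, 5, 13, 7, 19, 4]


Sorted: [4, 4, 4, 5, 7, 7, 10, 11, 13, 13, 17, 18, 19]
Mean = 132/13
Median = 10
Freq: {13: 2, 10: 1, 4: 3, 7: 2, 18: 1, 17: 1, 11: 1, 5: 1, 19: 1}
Mode: [4]

Mean=132/13, Median=10, Mode=4


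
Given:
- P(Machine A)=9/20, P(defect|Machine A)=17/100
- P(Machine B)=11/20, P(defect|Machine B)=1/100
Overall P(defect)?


P(B) = Σ P(B|Aᵢ)×P(Aᵢ)
  17/100×9/20 = 153/2000
  1/100×11/20 = 11/2000
Sum = 41/500

P(defect) = 41/500 ≈ 8.20%


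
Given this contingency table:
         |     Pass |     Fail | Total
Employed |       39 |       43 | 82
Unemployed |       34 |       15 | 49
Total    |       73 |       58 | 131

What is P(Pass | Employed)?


P(Pass | Employed) = 39/(39+43) = 39/82

P(Pass|Employed) = 39/82 ≈ 47.56%


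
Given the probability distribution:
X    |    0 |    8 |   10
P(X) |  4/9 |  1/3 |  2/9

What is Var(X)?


E[X] = 44/9
E[X²] = 392/9
Var(X) = E[X²] - (E[X])² = 392/9 - 1936/81 = 1592/81

Var(X) = 1592/81 ≈ 19.6543


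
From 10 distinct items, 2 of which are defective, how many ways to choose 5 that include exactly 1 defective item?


Choose 1 of the 2 defective items and 4 of the other 8 items:
C(2,1)×C(8,4) = 2×70 = 140

140


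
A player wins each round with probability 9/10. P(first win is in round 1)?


Geometric: P(X=1) = (1-p)^(k-1)×p = (1/10)^0×9/10 = 9/10

P(X=1) = 9/10 ≈ 90.00%


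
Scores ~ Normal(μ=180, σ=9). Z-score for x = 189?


z = (x - μ)/σ = (189 - 180)/9 = 1.0

z = 1.0


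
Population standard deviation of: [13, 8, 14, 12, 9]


Mean = 56/5
  (13-56/5)²=81/25
  (8-56/5)²=256/25
  (14-56/5)²=196/25
  (12-56/5)²=16/25
  (9-56/5)²=121/25
Σ(x-μ)² = 134/5
σ² = (134/5)/5 = 134/25

σ = √(134/25) ≈ 2.3152


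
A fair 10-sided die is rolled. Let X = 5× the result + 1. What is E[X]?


E[die] = (1+10)/2 = 11/2
E[X] = 5×11/2 + 1 = 57/2

E[X] = 57/2


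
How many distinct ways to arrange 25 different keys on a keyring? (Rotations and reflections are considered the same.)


Free circular arrangements: rotations and reflections both identified.
(n-1)!/2 = 24!/2 = 620448401733239439360000/2 = 310224200866619719680000

310224200866619719680000


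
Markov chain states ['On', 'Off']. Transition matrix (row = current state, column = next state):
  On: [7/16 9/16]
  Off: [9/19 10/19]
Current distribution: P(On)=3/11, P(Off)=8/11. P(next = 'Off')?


P(next=Off) = Σᵢ P(now=i)×P(i→Off)
= 3/11×9/16 + 8/11×10/19
= 27/176 + 80/209 = 163/304

P = 163/304 ≈ 0.5362


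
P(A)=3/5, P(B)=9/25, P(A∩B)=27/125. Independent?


P(A)×P(B) = 27/125
P(A∩B) = 27/125
Equal ✓ → Independent

Yes, independent


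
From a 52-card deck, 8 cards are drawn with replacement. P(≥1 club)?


P(not a club) = 39/52 = 3/4
P(none in 8 draws) = (3/4)^8 = 6561/65536
P(≥1 club) = 1 - 6561/65536 = 58975/65536

P = 58975/65536 ≈ 89.99%


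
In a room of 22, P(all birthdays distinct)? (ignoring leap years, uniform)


P(all different) = Π(365-i)/365 for i=0..21
= (365/365)×(364/365)×...×(344/365)
= 0.524305

P ≈ 0.5243 ≈ 52.43%


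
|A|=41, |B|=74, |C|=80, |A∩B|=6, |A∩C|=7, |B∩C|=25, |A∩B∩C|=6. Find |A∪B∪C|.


|A∪B∪C| = 41+74+80-6-7-25+6 = 163

|A∪B∪C| = 163


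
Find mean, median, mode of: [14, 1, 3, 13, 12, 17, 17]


Sorted: [1, 3, 12, 13, 14, 17, 17]
Mean = 77/7 = 11
Median = 13
Freq: {14: 1, 1: 1, 3: 1, 13: 1, 12: 1, 17: 2}
Mode: [17]

Mean=11, Median=13, Mode=17


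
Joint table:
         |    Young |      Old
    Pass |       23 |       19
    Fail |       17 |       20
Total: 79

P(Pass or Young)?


P(Pass∨Young) = P(Pass) + P(Young) - P(Pass∧Young)
= (42 + 40 - 23)/79 = 59/79

P = 59/79 ≈ 74.68%


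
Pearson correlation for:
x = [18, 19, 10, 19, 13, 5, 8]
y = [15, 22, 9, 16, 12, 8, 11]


n=7, Σx=92, Σy=93, Σxy=1366, Σx²=1404, Σy²=1375
r = (7×1366 - 92×93)/√((7×1404 - 92²)(7×1375 - 93²))
= 1006/√(1364×976) = 1006/√1331264 ≈ 1006/1153.8041 ≈ 0.8719

r ≈ 0.8719


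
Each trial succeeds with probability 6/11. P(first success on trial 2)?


Geometric: P(X=2) = (1-p)^(k-1)×p = (5/11)^1×6/11 = 30/121

P(X=2) = 30/121 ≈ 24.79%


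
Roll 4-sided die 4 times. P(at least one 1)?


P(no 1)^4 = (3/4)^4 = 81/256
P(≥1) = 1 - 81/256 = 175/256

P = 175/256 ≈ 68.36%


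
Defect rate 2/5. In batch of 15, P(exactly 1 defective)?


Binomial: P(X=1) = C(15,1)×p^1×(1-p)^14
= 15 × 2/5 × 4782969/6103515625 = 28697814/6103515625

P(X=1) = 28697814/6103515625 ≈ 0.47%


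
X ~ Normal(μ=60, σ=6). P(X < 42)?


z = (42-60)/6 = -3.0
P(Z < -3.0) = 0.0013

P(X < 42) ≈ 0.0013


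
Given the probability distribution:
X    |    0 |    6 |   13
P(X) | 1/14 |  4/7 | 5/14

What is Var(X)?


E[X] = 113/14
E[X²] = 1133/14
Var(X) = E[X²] - (E[X])² = 1133/14 - 12769/196 = 3093/196

Var(X) = 3093/196 ≈ 15.7806


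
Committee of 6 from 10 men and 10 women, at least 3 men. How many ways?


Count by #men:
  3M,3W: C(10,3)×C(10,3)=14400
  4M,2W: C(10,4)×C(10,2)=9450
  5M,1W: C(10,5)×C(10,1)=2520
  6M,0W: C(10,6)×C(10,0)=210
Total = 26580

26580


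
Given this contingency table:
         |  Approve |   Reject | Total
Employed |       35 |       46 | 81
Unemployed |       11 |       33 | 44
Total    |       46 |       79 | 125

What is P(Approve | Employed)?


P(Approve | Employed) = 35/(35+46) = 35/81

P(Approve|Employed) = 35/81 ≈ 43.21%


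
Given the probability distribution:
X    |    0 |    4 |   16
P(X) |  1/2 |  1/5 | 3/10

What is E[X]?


E[X] = Σ x·P(X=x)
= (0)×(1/2) + (4)×(1/5) + (16)×(3/10)
= 28/5

E[X] = 28/5


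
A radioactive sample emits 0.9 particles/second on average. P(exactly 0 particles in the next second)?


Poisson(λ=0.9): P(X=0) = e^(-λ)×λ^k/k!
= e^(-0.9) × 0.9^0 / 0!
≈ 0.4065696597 × 1 / 1 ≈ 0.406570

P(X=0) ≈ 0.406570 ≈ 40.66%


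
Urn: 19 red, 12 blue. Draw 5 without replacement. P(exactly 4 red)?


Hypergeometric: C(19,4)×C(12,1)/C(31,5)
= 3876×12/169911 = 5168/18879

P(X=4) = 5168/18879 ≈ 27.37%


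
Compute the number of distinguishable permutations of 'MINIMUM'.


Letters: 7, freq: {'M': 3, 'I': 2, 'N': 1, 'U': 1}
7!/(3!×2!×1!×1!) = 5040/12 = 420

420


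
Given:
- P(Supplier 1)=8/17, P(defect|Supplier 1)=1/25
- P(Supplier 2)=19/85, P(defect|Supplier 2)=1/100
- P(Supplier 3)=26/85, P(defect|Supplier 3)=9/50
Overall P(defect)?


P(B) = Σ P(B|Aᵢ)×P(Aᵢ)
  1/25×8/17 = 8/425
  1/100×19/85 = 19/8500
  9/50×26/85 = 117/2125
Sum = 647/8500

P(defect) = 647/8500 ≈ 7.61%


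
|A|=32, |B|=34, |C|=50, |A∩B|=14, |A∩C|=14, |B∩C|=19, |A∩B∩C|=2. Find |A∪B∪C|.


|A∪B∪C| = 32+34+50-14-14-19+2 = 71

|A∪B∪C| = 71


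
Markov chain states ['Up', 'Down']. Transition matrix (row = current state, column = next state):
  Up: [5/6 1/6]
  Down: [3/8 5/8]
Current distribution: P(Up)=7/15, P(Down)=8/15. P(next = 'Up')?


P(next=Up) = Σᵢ P(now=i)×P(i→Up)
= 7/15×5/6 + 8/15×3/8
= 7/18 + 1/5 = 53/90

P = 53/90 ≈ 0.5889


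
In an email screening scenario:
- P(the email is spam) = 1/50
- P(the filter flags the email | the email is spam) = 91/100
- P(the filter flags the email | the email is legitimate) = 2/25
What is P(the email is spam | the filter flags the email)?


Using Bayes' theorem:
P(A|B) = P(B|A)·P(A) / P(B)

P(the filter flags the email) = 91/100 × 1/50 + 2/25 × 49/50
= 91/5000 + 49/625 = 483/5000

P(the email is spam|the filter flags the email) = (91/5000) / (483/5000) = 13/69

P(the email is spam|the filter flags the email) = 13/69 ≈ 18.84%


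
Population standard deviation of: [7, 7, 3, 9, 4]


Mean = 30/5 = 6
  (7-6)²=1
  (7-6)²=1
  (3-6)²=9
  (9-6)²=9
  (4-6)²=4
Σ(x-μ)² = 24
σ² = 24/5

σ = √(24/5) ≈ 2.1909


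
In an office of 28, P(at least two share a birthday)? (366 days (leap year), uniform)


P(all different) = Π(366-i)/366 for i=0..27
= 0.346570
P(match) = 1 - 0.346570 = 0.653430

P ≈ 0.6534 ≈ 65.34%


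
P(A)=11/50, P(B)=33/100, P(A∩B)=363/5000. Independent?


P(A)×P(B) = 363/5000
P(A∩B) = 363/5000
Equal ✓ → Independent

Yes, independent


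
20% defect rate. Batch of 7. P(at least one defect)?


P(all good) = (4/5)^7 = 16384/78125
P(≥1 defect) = 61741/78125

P = 61741/78125 ≈ 79.03%


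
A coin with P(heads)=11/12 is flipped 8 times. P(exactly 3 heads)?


Binomial: P(X=3) = C(8,3)×p^3×(1-p)^5
= 56 × 1331/1728 × 1/248832 = 9317/53747712

P(X=3) = 9317/53747712 ≈ 0.02%


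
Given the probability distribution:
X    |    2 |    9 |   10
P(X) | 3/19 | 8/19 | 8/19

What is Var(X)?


E[X] = 158/19
E[X²] = 1460/19
Var(X) = E[X²] - (E[X])² = 1460/19 - 24964/361 = 2776/361

Var(X) = 2776/361 ≈ 7.6898


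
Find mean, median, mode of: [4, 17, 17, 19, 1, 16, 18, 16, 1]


Sorted: [1, 1, 4, 16, 16, 17, 17, 18, 19]
Mean = 109/9
Median = 16
Freq: {4: 1, 17: 2, 19: 1, 1: 2, 16: 2, 18: 1}
Mode: [1, 16, 17]

Mean=109/9, Median=16, Mode=[1, 16, 17]


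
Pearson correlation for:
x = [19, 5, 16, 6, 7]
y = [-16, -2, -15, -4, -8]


n=5, Σx=53, Σy=-45, Σxy=-634, Σx²=727, Σy²=565
r = (5×(-634) - 53×(-45))/√((5×727 - 53²)(5×565 - (-45)²))
= -785/√(826×800) = -785/√660800 ≈ -785/812.8961 ≈ -0.9657

r ≈ -0.9657


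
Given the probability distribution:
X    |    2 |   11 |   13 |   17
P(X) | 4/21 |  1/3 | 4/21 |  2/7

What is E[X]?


E[X] = Σ x·P(X=x)
= (2)×(4/21) + (11)×(1/3) + (13)×(4/21) + (17)×(2/7)
= 239/21

E[X] = 239/21


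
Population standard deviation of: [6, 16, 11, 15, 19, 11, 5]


Mean = 83/7
  (6-83/7)²=1681/49
  (16-83/7)²=841/49
  (11-83/7)²=36/49
  (15-83/7)²=484/49
  (19-83/7)²=2500/49
  (11-83/7)²=36/49
  (5-83/7)²=2304/49
Σ(x-μ)² = 1126/7
σ² = (1126/7)/7 = 1126/49

σ = √(1126/49) ≈ 4.7937


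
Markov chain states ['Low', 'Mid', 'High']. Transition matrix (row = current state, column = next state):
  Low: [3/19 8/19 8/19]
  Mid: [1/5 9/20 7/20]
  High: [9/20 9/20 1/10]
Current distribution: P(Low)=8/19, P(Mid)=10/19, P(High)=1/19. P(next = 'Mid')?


P(next=Mid) = Σᵢ P(now=i)×P(i→Mid)
= 8/19×8/19 + 10/19×9/20 + 1/19×9/20
= 64/361 + 9/38 + 9/380 = 3161/7220

P = 3161/7220 ≈ 0.4378


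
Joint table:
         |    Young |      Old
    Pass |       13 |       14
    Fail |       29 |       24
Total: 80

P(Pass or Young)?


P(Pass∨Young) = P(Pass) + P(Young) - P(Pass∧Young)
= (27 + 42 - 13)/80 = 56/80 = 7/10

P = 7/10 ≈ 70.00%


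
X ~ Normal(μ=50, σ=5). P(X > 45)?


z = (45-50)/5 = -1.0
P(X > 45) = 1 - P(Z ≤ -1.0) = 1 - 0.1587 = 0.8413

P(X > 45) ≈ 0.8413


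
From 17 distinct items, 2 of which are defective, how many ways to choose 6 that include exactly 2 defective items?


Choose 2 of the 2 defective items and 4 of the other 15 items:
C(2,2)×C(15,4) = 1×1365 = 1365

1365


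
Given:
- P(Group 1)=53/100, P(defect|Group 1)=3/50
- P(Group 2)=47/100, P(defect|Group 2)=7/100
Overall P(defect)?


P(B) = Σ P(B|Aᵢ)×P(Aᵢ)
  3/50×53/100 = 159/5000
  7/100×47/100 = 329/10000
Sum = 647/10000

P(defect) = 647/10000 ≈ 6.47%


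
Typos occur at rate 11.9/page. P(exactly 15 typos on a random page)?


Poisson(λ=11.9): P(X=15) = e^(-λ)×λ^k/k!
= e^(-11.9) × 11.9^15 / 15!
≈ 6.790404807e-06 × 1.35895295045e+16 / 1307674368000 ≈ 0.070567

P(X=15) ≈ 0.070567 ≈ 7.06%


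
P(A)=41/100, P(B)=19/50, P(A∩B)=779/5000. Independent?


P(A)×P(B) = 779/5000
P(A∩B) = 779/5000
Equal ✓ → Independent

Yes, independent


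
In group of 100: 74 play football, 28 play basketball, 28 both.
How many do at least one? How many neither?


|A∪B| = 74+28-28 = 74
Neither = 100-74 = 26

At least one: 74; Neither: 26


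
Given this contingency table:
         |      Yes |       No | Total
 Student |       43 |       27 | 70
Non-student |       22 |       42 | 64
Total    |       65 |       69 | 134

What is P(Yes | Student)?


P(Yes | Student) = 43/(43+27) = 43/70

P(Yes|Student) = 43/70 ≈ 61.43%


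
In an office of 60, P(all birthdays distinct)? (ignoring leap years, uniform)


P(all different) = Π(365-i)/365 for i=0..59
= (365/365)×(364/365)×...×(306/365)
= 0.005877

P ≈ 0.0059 ≈ 0.59%


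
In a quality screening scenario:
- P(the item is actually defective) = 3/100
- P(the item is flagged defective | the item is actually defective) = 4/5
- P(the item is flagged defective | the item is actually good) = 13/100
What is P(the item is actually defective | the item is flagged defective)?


Using Bayes' theorem:
P(A|B) = P(B|A)·P(A) / P(B)

P(the item is flagged defective) = 4/5 × 3/100 + 13/100 × 97/100
= 3/125 + 1261/10000 = 1501/10000

P(the item is actually defective|the item is flagged defective) = (3/125) / (1501/10000) = 240/1501

P(the item is actually defective|the item is flagged defective) = 240/1501 ≈ 15.99%


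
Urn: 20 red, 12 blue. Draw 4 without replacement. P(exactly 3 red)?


Hypergeometric: C(20,3)×C(12,1)/C(32,4)
= 1140×12/35960 = 342/899

P(X=3) = 342/899 ≈ 38.04%


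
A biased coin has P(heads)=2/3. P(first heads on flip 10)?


Geometric: P(X=10) = (1-p)^(k-1)×p = (1/3)^9×2/3 = 2/59049

P(X=10) = 2/59049 ≈ 0.00%


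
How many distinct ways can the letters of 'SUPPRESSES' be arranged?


Letters: 10, freq: {'S': 4, 'U': 1, 'P': 2, 'R': 1, 'E': 2}
10!/(4!×1!×2!×1!×2!) = 3628800/96 = 37800

37800


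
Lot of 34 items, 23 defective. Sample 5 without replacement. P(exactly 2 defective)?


Hypergeometric: C(23,2)×C(11,3)/C(34,5)
= 253×165/278256 = 1265/8432

P(X=2) = 1265/8432 ≈ 15.00%


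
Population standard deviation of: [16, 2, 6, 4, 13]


Mean = 41/5
  (16-41/5)²=1521/25
  (2-41/5)²=961/25
  (6-41/5)²=121/25
  (4-41/5)²=441/25
  (13-41/5)²=576/25
Σ(x-μ)² = 724/5
σ² = (724/5)/5 = 724/25

σ = √(724/25) ≈ 5.3814


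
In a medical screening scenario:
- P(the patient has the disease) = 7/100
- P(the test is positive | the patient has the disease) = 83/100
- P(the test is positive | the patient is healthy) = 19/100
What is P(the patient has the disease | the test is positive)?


Using Bayes' theorem:
P(A|B) = P(B|A)·P(A) / P(B)

P(the test is positive) = 83/100 × 7/100 + 19/100 × 93/100
= 581/10000 + 1767/10000 = 587/2500

P(the patient has the disease|the test is positive) = (581/10000) / (587/2500) = 581/2348

P(the patient has the disease|the test is positive) = 581/2348 ≈ 24.74%


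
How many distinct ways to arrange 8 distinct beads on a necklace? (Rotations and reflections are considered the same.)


Free circular arrangements: rotations and reflections both identified.
(n-1)!/2 = 7!/2 = 5040/2 = 2520

2520


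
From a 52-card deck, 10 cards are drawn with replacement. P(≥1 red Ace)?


P(not a red Ace) = 50/52 = 25/26
P(none in 10 draws) = (25/26)^10 = 95367431640625/141167095653376
P(≥1 red Ace) = 1 - 95367431640625/141167095653376 = 45799664012751/141167095653376

P = 45799664012751/141167095653376 ≈ 32.44%


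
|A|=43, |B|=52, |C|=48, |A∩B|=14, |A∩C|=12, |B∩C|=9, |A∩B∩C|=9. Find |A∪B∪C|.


|A∪B∪C| = 43+52+48-14-12-9+9 = 117

|A∪B∪C| = 117


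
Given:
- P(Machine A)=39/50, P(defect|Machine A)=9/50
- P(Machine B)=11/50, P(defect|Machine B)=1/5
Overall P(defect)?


P(B) = Σ P(B|Aᵢ)×P(Aᵢ)
  9/50×39/50 = 351/2500
  1/5×11/50 = 11/250
Sum = 461/2500

P(defect) = 461/2500 ≈ 18.44%


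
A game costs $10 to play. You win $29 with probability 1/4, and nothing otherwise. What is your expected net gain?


E[gain] = (29-10)×1/4 + (-10)×3/4
= 19/4 - 15/2 = -11/4

Expected net gain = $-11/4 ≈ $-2.75


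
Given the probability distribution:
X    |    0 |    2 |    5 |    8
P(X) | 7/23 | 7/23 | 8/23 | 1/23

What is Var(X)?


E[X] = 62/23
E[X²] = 292/23
Var(X) = E[X²] - (E[X])² = 292/23 - 3844/529 = 2872/529

Var(X) = 2872/529 ≈ 5.4291


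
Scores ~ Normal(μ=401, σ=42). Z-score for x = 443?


z = (x - μ)/σ = (443 - 401)/42 = 1.0

z = 1.0


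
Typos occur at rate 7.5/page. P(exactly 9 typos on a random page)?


Poisson(λ=7.5): P(X=9) = e^(-λ)×λ^k/k!
= e^(-7.5) × 7.5^9 / 9!
≈ 0.0005530843701 × 75084686.2793 / 362880 ≈ 0.114440

P(X=9) ≈ 0.114440 ≈ 11.44%


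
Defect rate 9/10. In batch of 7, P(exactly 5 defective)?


Binomial: P(X=5) = C(7,5)×p^5×(1-p)^2
= 21 × 59049/100000 × 1/100 = 1240029/10000000

P(X=5) = 1240029/10000000 ≈ 12.40%


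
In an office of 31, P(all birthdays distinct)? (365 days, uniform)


P(all different) = Π(365-i)/365 for i=0..30
= (365/365)×(364/365)×...×(335/365)
= 0.269545

P ≈ 0.2695 ≈ 26.95%


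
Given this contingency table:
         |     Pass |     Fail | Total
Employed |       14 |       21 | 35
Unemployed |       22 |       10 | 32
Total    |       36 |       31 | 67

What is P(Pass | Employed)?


P(Pass | Employed) = 14/(14+21) = 14/35 = 2/5

P(Pass|Employed) = 2/5 ≈ 40.00%


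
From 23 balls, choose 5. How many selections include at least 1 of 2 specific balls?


Complement: C(23,5) - C(21,5) = 33649 - 20349 = 13300

13300


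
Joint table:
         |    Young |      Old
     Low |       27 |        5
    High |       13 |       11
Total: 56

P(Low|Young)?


P(Low|Young) = 27/(27+13) = 27/40

P = 27/40 ≈ 67.50%


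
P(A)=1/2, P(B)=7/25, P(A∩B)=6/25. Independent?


P(A)×P(B) = 7/50
P(A∩B) = 6/25
Not equal → NOT independent

No, not independent


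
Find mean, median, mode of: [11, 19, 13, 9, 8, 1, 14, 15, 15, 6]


Sorted: [1, 6, 8, 9, 11, 13, 14, 15, 15, 19]
Mean = 111/10
Median = 12
Freq: {11: 1, 19: 1, 13: 1, 9: 1, 8: 1, 1: 1, 14: 1, 15: 2, 6: 1}
Mode: [15]

Mean=111/10, Median=12, Mode=15


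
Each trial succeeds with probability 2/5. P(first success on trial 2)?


Geometric: P(X=2) = (1-p)^(k-1)×p = (3/5)^1×2/5 = 6/25

P(X=2) = 6/25 ≈ 24.00%


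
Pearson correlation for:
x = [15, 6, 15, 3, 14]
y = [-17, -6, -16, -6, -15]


n=5, Σx=53, Σy=-60, Σxy=-759, Σx²=691, Σy²=842
r = (5×(-759) - 53×(-60))/√((5×691 - 53²)(5×842 - (-60)²))
= -615/√(646×610) = -615/√394060 ≈ -615/627.7420 ≈ -0.9797

r ≈ -0.9797


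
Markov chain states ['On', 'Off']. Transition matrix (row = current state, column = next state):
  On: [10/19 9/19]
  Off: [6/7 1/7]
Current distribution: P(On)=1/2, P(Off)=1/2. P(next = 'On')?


P(next=On) = Σᵢ P(now=i)×P(i→On)
= 1/2×10/19 + 1/2×6/7
= 5/19 + 3/7 = 92/133

P = 92/133 ≈ 0.6917


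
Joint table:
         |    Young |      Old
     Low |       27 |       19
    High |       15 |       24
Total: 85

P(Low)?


P(Low) = (27+19)/85 = 46/85

P(Low) = 46/85 ≈ 54.12%


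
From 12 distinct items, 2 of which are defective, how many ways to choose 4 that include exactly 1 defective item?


Choose 1 of the 2 defective items and 3 of the other 10 items:
C(2,1)×C(10,3) = 2×120 = 240

240


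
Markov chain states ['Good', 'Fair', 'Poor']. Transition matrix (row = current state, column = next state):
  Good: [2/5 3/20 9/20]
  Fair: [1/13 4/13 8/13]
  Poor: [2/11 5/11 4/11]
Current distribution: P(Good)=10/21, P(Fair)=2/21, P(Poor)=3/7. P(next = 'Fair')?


P(next=Fair) = Σᵢ P(now=i)×P(i→Fair)
= 10/21×3/20 + 2/21×4/13 + 3/7×5/11
= 1/14 + 8/273 + 15/77 = 1775/6006

P = 1775/6006 ≈ 0.2955


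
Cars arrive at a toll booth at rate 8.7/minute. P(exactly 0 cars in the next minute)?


Poisson(λ=8.7): P(X=0) = e^(-λ)×λ^k/k!
= e^(-8.7) × 8.7^0 / 0!
≈ 0.000166585811 × 1 / 1 ≈ 0.000167

P(X=0) ≈ 0.000167 ≈ 0.02%


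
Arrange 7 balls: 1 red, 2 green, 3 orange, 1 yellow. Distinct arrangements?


7!/(1!×2!×3!×1!) = 420

420


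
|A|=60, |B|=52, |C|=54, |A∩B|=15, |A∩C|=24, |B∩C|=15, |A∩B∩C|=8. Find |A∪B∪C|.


|A∪B∪C| = 60+52+54-15-24-15+8 = 120

|A∪B∪C| = 120


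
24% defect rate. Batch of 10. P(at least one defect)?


P(all good) = (19/25)^10 = 6131066257801/95367431640625
P(≥1 defect) = 89236365382824/95367431640625

P = 89236365382824/95367431640625 ≈ 93.57%


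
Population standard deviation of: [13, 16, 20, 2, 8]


Mean = 59/5
  (13-59/5)²=36/25
  (16-59/5)²=441/25
  (20-59/5)²=1681/25
  (2-59/5)²=2401/25
  (8-59/5)²=361/25
Σ(x-μ)² = 984/5
σ² = (984/5)/5 = 984/25

σ = √(984/25) ≈ 6.2738


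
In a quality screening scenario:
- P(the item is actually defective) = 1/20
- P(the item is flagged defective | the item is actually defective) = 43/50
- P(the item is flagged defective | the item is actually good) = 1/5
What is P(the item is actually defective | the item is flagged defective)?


Using Bayes' theorem:
P(A|B) = P(B|A)·P(A) / P(B)

P(the item is flagged defective) = 43/50 × 1/20 + 1/5 × 19/20
= 43/1000 + 19/100 = 233/1000

P(the item is actually defective|the item is flagged defective) = (43/1000) / (233/1000) = 43/233

P(the item is actually defective|the item is flagged defective) = 43/233 ≈ 18.45%


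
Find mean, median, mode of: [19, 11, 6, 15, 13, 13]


Sorted: [6, 11, 13, 13, 15, 19]
Mean = 77/6
Median = 13
Freq: {19: 1, 11: 1, 6: 1, 15: 1, 13: 2}
Mode: [13]

Mean=77/6, Median=13, Mode=13


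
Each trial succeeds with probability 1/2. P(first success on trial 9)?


Geometric: P(X=9) = (1-p)^(k-1)×p = (1/2)^8×1/2 = 1/512

P(X=9) = 1/512 ≈ 0.20%


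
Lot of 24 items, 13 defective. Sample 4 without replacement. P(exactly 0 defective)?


Hypergeometric: C(13,0)×C(11,4)/C(24,4)
= 1×330/10626 = 5/161

P(X=0) = 5/161 ≈ 3.11%


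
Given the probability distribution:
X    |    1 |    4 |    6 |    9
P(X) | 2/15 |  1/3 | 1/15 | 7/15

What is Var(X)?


E[X] = 91/15
E[X²] = 137/3
Var(X) = E[X²] - (E[X])² = 137/3 - 8281/225 = 1994/225

Var(X) = 1994/225 ≈ 8.8622


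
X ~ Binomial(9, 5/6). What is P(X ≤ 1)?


P(X ≤ 1) = Σ P(X=i) for i=0..1
P(X=0) = 1/10077696
P(X=1) = 5/1119744
Sum = 23/5038848

P(X ≤ 1) = 23/5038848 ≈ 0.00%


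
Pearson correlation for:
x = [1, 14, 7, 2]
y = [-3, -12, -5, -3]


n=4, Σx=24, Σy=-23, Σxy=-212, Σx²=250, Σy²=187
r = (4×(-212) - 24×(-23))/√((4×250 - 24²)(4×187 - (-23)²))
= -296/√(424×219) = -296/√92856 ≈ -296/304.7228 ≈ -0.9714

r ≈ -0.9714


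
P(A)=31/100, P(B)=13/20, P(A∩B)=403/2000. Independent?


P(A)×P(B) = 403/2000
P(A∩B) = 403/2000
Equal ✓ → Independent

Yes, independent


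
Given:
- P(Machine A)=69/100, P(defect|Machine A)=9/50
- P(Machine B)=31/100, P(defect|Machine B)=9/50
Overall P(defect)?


P(B) = Σ P(B|Aᵢ)×P(Aᵢ)
  9/50×69/100 = 621/5000
  9/50×31/100 = 279/5000
Sum = 9/50

P(defect) = 9/50 ≈ 18.00%


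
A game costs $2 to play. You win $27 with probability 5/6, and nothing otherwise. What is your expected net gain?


E[gain] = (27-2)×5/6 + (-2)×1/6
= 125/6 - 1/3 = 41/2

Expected net gain = $41/2 ≈ $20.50


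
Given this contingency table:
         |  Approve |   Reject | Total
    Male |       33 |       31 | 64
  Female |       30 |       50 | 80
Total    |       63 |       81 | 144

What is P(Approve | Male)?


P(Approve | Male) = 33/(33+31) = 33/64

P(Approve|Male) = 33/64 ≈ 51.56%


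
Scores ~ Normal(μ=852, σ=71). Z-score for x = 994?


z = (x - μ)/σ = (994 - 852)/71 = 2.0

z = 2.0


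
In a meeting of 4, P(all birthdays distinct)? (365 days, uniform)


P(all different) = Π(365-i)/365 for i=0..3
= (365/365)×(364/365)×...×(362/365)
= 0.983644

P ≈ 0.9836 ≈ 98.36%


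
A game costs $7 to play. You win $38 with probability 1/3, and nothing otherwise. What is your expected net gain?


E[gain] = (38-7)×1/3 + (-7)×2/3
= 31/3 - 14/3 = 17/3

Expected net gain = $17/3 ≈ $5.67


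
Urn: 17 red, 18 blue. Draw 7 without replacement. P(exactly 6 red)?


Hypergeometric: C(17,6)×C(18,1)/C(35,7)
= 12376×18/6724520 = 1638/49445

P(X=6) = 1638/49445 ≈ 3.31%


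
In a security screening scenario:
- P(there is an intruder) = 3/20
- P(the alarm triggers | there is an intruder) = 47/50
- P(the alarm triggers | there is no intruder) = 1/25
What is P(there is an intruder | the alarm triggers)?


Using Bayes' theorem:
P(A|B) = P(B|A)·P(A) / P(B)

P(the alarm triggers) = 47/50 × 3/20 + 1/25 × 17/20
= 141/1000 + 17/500 = 7/40

P(there is an intruder|the alarm triggers) = (141/1000) / (7/40) = 141/175

P(there is an intruder|the alarm triggers) = 141/175 ≈ 80.57%


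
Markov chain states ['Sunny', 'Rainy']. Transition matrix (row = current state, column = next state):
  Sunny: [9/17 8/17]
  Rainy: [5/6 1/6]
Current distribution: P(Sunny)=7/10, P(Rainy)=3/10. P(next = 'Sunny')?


P(next=Sunny) = Σᵢ P(now=i)×P(i→Sunny)
= 7/10×9/17 + 3/10×5/6
= 63/170 + 1/4 = 211/340

P = 211/340 ≈ 0.6206


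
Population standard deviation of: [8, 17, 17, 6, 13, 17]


Mean = 78/6 = 13
  (8-13)²=25
  (17-13)²=16
  (17-13)²=16
  (6-13)²=49
  (13-13)²=0
  (17-13)²=16
Σ(x-μ)² = 122
σ² = 122/6 = 61/3

σ = √(61/3) ≈ 4.5092


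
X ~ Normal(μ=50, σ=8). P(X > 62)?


z = (62-50)/8 = 1.5
P(X > 62) = 1 - P(Z ≤ 1.5) = 1 - 0.9332 = 0.0668

P(X > 62) ≈ 0.0668


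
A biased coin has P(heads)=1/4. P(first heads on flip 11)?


Geometric: P(X=11) = (1-p)^(k-1)×p = (3/4)^10×1/4 = 59049/4194304

P(X=11) = 59049/4194304 ≈ 1.41%


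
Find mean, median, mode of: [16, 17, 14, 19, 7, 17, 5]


Sorted: [5, 7, 14, 16, 17, 17, 19]
Mean = 95/7
Median = 16
Freq: {16: 1, 17: 2, 14: 1, 19: 1, 7: 1, 5: 1}
Mode: [17]

Mean=95/7, Median=16, Mode=17


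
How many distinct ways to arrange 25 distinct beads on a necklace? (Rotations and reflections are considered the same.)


Free circular arrangements: rotations and reflections both identified.
(n-1)!/2 = 24!/2 = 620448401733239439360000/2 = 310224200866619719680000

310224200866619719680000


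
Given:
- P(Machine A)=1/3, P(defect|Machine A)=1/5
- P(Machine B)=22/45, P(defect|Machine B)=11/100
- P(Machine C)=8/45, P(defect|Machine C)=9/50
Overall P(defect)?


P(B) = Σ P(B|Aᵢ)×P(Aᵢ)
  1/5×1/3 = 1/15
  11/100×22/45 = 121/2250
  9/50×8/45 = 4/125
Sum = 343/2250

P(defect) = 343/2250 ≈ 15.24%


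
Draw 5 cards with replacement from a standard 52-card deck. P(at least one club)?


P(not a club) = 39/52 = 3/4
P(none in 5 draws) = (3/4)^5 = 243/1024
P(≥1 club) = 1 - 243/1024 = 781/1024

P = 781/1024 ≈ 76.27%


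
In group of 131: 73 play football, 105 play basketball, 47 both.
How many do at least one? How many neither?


|A∪B| = 73+105-47 = 131
Neither = 131-131 = 0

At least one: 131; Neither: 0


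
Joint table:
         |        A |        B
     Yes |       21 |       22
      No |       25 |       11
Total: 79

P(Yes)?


P(Yes) = (21+22)/79 = 43/79

P(Yes) = 43/79 ≈ 54.43%


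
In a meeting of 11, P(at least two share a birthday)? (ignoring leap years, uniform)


P(all different) = Π(365-i)/365 for i=0..10
= 0.858859
P(match) = 1 - 0.858859 = 0.141141

P ≈ 0.1411 ≈ 14.11%


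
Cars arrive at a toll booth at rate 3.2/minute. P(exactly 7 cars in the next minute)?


Poisson(λ=3.2): P(X=7) = e^(-λ)×λ^k/k!
= e^(-3.2) × 3.2^7 / 7!
≈ 0.04076220398 × 3435.9738368 / 5040 ≈ 0.027789

P(X=7) ≈ 0.027789 ≈ 2.78%


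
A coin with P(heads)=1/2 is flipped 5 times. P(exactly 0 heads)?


Binomial: P(X=0) = C(5,0)×p^0×(1-p)^5
= 1 × 1 × 1/32 = 1/32

P(X=0) = 1/32 ≈ 3.12%


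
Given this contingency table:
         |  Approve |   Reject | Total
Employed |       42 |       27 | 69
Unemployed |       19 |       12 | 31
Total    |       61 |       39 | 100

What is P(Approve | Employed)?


P(Approve | Employed) = 42/(42+27) = 42/69 = 14/23

P(Approve|Employed) = 14/23 ≈ 60.87%


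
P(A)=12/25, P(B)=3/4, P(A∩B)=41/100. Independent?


P(A)×P(B) = 9/25
P(A∩B) = 41/100
Not equal → NOT independent

No, not independent


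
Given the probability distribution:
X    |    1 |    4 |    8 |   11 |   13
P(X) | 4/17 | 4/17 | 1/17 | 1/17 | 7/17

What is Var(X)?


E[X] = 130/17
E[X²] = 1436/17
Var(X) = E[X²] - (E[X])² = 1436/17 - 16900/289 = 7512/289

Var(X) = 7512/289 ≈ 25.9931


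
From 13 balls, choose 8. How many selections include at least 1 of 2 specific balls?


Complement: C(13,8) - C(11,8) = 1287 - 165 = 1122

1122


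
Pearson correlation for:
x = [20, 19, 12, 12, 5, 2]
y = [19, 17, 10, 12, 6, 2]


n=6, Σx=70, Σy=66, Σxy=1001, Σx²=1078, Σy²=934
r = (6×1001 - 70×66)/√((6×1078 - 70²)(6×934 - 66²))
= 1386/√(1568×1248) = 1386/√1956864 ≈ 1386/1398.8796 ≈ 0.9908

r ≈ 0.9908


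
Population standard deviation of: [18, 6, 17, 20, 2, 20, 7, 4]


Mean = 94/8 = 47/4
  (18-47/4)²=625/16
  (6-47/4)²=529/16
  (17-47/4)²=441/16
  (20-47/4)²=1089/16
  (2-47/4)²=1521/16
  (20-47/4)²=1089/16
  (7-47/4)²=361/16
  (4-47/4)²=961/16
Σ(x-μ)² = 827/2
σ² = (827/2)/8 = 827/16

σ = √(827/16) ≈ 7.1894


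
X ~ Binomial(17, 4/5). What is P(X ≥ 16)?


P(X ≥ 16) = Σ P(X=i) for i=16..17
P(X=16) = 73014444032/762939453125
P(X=17) = 17179869184/762939453125
Sum = 90194313216/762939453125

P(X ≥ 16) = 90194313216/762939453125 ≈ 11.82%


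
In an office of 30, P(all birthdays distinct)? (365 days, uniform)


P(all different) = Π(365-i)/365 for i=0..29
= (365/365)×(364/365)×...×(336/365)
= 0.293684

P ≈ 0.2937 ≈ 29.37%


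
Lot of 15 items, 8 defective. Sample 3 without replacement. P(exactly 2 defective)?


Hypergeometric: C(8,2)×C(7,1)/C(15,3)
= 28×7/455 = 28/65

P(X=2) = 28/65 ≈ 43.08%


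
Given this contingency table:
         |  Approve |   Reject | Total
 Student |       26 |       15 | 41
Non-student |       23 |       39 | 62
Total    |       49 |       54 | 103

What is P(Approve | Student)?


P(Approve | Student) = 26/(26+15) = 26/41

P(Approve|Student) = 26/41 ≈ 63.41%


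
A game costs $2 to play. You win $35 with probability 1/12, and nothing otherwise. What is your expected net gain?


E[gain] = (35-2)×1/12 + (-2)×11/12
= 11/4 - 11/6 = 11/12

Expected net gain = $11/12 ≈ $0.92


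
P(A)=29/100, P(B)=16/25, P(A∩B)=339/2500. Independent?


P(A)×P(B) = 116/625
P(A∩B) = 339/2500
Not equal → NOT independent

No, not independent


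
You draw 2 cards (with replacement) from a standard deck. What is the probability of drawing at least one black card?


P(not a black card) = 26/52 = 1/2
P(none in 2 draws) = (1/2)^2 = 1/4
P(≥1 black card) = 1 - 1/4 = 3/4

P = 3/4 ≈ 75.00%


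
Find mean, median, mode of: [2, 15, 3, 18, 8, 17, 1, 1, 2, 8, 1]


Sorted: [1, 1, 1, 2, 2, 3, 8, 8, 15, 17, 18]
Mean = 76/11
Median = 3
Freq: {2: 2, 15: 1, 3: 1, 18: 1, 8: 2, 17: 1, 1: 3}
Mode: [1]

Mean=76/11, Median=3, Mode=1


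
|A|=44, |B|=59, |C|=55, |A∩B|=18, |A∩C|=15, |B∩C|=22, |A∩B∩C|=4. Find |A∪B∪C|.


|A∪B∪C| = 44+59+55-18-15-22+4 = 107

|A∪B∪C| = 107


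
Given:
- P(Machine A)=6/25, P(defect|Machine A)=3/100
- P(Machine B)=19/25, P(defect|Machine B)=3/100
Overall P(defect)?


P(B) = Σ P(B|Aᵢ)×P(Aᵢ)
  3/100×6/25 = 9/1250
  3/100×19/25 = 57/2500
Sum = 3/100

P(defect) = 3/100 ≈ 3.00%


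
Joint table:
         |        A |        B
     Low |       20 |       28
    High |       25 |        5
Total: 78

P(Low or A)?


P(Low∨A) = P(Low) + P(A) - P(Low∧A)
= (48 + 45 - 20)/78 = 73/78

P = 73/78 ≈ 93.59%


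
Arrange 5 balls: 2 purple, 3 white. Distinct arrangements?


5!/(2!×3!) = 10

10


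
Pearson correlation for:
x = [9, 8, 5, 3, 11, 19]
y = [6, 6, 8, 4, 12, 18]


n=6, Σx=55, Σy=54, Σxy=628, Σx²=661, Σy²=620
r = (6×628 - 55×54)/√((6×661 - 55²)(6×620 - 54²))
= 798/√(941×804) = 798/√756564 ≈ 798/869.8069 ≈ 0.9174

r ≈ 0.9174


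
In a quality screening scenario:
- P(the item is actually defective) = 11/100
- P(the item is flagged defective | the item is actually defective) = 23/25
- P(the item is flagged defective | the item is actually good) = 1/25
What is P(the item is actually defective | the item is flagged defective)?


Using Bayes' theorem:
P(A|B) = P(B|A)·P(A) / P(B)

P(the item is flagged defective) = 23/25 × 11/100 + 1/25 × 89/100
= 253/2500 + 89/2500 = 171/1250

P(the item is actually defective|the item is flagged defective) = (253/2500) / (171/1250) = 253/342

P(the item is actually defective|the item is flagged defective) = 253/342 ≈ 73.98%


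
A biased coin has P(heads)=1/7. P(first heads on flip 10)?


Geometric: P(X=10) = (1-p)^(k-1)×p = (6/7)^9×1/7 = 10077696/282475249

P(X=10) = 10077696/282475249 ≈ 3.57%


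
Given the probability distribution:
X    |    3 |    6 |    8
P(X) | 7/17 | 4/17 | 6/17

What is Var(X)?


E[X] = 93/17
E[X²] = 591/17
Var(X) = E[X²] - (E[X])² = 591/17 - 8649/289 = 1398/289

Var(X) = 1398/289 ≈ 4.8374


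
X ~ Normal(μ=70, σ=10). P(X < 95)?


z = (95-70)/10 = 2.5
P(Z < 2.5) = 0.9938

P(X < 95) ≈ 0.9938


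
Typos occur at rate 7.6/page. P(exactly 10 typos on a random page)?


Poisson(λ=7.6): P(X=10) = e^(-λ)×λ^k/k!
= e^(-7.6) × 7.6^10 / 10!
≈ 0.0005004514334 × 642888893.234 / 3628800 ≈ 0.088661

P(X=10) ≈ 0.088661 ≈ 8.87%


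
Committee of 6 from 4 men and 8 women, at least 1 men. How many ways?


Count by #men:
  1M,5W: C(4,1)×C(8,5)=224
  2M,4W: C(4,2)×C(8,4)=420
  3M,3W: C(4,3)×C(8,3)=224
  4M,2W: C(4,4)×C(8,2)=28
Total = 896

896


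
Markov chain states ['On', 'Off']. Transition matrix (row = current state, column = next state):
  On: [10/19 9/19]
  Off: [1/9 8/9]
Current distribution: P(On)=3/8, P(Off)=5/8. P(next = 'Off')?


P(next=Off) = Σᵢ P(now=i)×P(i→Off)
= 3/8×9/19 + 5/8×8/9
= 27/152 + 5/9 = 1003/1368

P = 1003/1368 ≈ 0.7332


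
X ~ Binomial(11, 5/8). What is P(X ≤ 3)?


P(X ≤ 3) = Σ P(X=i) for i=0..3
P(X=0) = 177147/8589934592
P(X=1) = 3247695/8589934592
P(X=2) = 27064125/8589934592
P(X=3) = 135320625/8589934592
Sum = 20726199/1073741824

P(X ≤ 3) = 20726199/1073741824 ≈ 1.93%


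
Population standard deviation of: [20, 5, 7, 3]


Mean = 35/4
  (20-35/4)²=2025/16
  (5-35/4)²=225/16
  (7-35/4)²=49/16
  (3-35/4)²=529/16
Σ(x-μ)² = 707/4
σ² = (707/4)/4 = 707/16

σ = √(707/16) ≈ 6.6474


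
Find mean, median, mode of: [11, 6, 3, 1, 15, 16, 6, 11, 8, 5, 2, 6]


Sorted: [1, 2, 3, 5, 6, 6, 6, 8, 11, 11, 15, 16]
Mean = 90/12 = 15/2
Median = 6
Freq: {11: 2, 6: 3, 3: 1, 1: 1, 15: 1, 16: 1, 8: 1, 5: 1, 2: 1}
Mode: [6]

Mean=15/2, Median=6, Mode=6


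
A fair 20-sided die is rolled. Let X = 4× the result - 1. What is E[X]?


E[die] = (1+20)/2 = 21/2
E[X] = 4×21/2 - 1 = 41

E[X] = 41


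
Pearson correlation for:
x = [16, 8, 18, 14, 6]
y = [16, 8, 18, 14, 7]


n=5, Σx=62, Σy=63, Σxy=882, Σx²=876, Σy²=889
r = (5×882 - 62×63)/√((5×876 - 62²)(5×889 - 63²))
= 504/√(536×476) = 504/√255136 ≈ 504/505.1099 ≈ 0.9978

r ≈ 0.9978


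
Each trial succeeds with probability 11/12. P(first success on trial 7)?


Geometric: P(X=7) = (1-p)^(k-1)×p = (1/12)^6×11/12 = 11/35831808

P(X=7) = 11/35831808 ≈ 0.00%


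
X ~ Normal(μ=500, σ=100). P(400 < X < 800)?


z₁=(400-500)/100=-1.0, z₂=(800-500)/100=3.0
P = Φ(3.0) - Φ(-1.0) = 0.998650 - 0.158655 = 0.839995 ≈ 0.8400

P(400 < X < 800) ≈ 0.8400


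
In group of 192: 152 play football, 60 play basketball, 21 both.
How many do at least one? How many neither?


|A∪B| = 152+60-21 = 191
Neither = 192-191 = 1

At least one: 191; Neither: 1


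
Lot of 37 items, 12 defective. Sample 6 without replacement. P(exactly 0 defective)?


Hypergeometric: C(12,0)×C(25,6)/C(37,6)
= 1×177100/2324784 = 575/7548

P(X=0) = 575/7548 ≈ 7.62%


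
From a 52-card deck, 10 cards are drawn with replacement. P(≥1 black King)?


P(not a black King) = 50/52 = 25/26
P(none in 10 draws) = (25/26)^10 = 95367431640625/141167095653376
P(≥1 black King) = 1 - 95367431640625/141167095653376 = 45799664012751/141167095653376

P = 45799664012751/141167095653376 ≈ 32.44%


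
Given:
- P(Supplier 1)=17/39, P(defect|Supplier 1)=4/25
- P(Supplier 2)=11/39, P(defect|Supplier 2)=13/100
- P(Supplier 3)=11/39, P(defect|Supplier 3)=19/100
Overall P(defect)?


P(B) = Σ P(B|Aᵢ)×P(Aᵢ)
  4/25×17/39 = 68/975
  13/100×11/39 = 11/300
  19/100×11/39 = 209/3900
Sum = 4/25

P(defect) = 4/25 ≈ 16.00%


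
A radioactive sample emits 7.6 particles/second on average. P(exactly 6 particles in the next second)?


Poisson(λ=7.6): P(X=6) = e^(-λ)×λ^k/k!
= e^(-7.6) × 7.6^6 / 6!
≈ 0.0005004514334 × 192699.928576 / 720 ≈ 0.133940

P(X=6) ≈ 0.133940 ≈ 13.39%


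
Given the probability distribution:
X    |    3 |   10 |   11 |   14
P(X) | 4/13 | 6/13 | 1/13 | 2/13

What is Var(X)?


E[X] = 111/13
E[X²] = 1149/13
Var(X) = E[X²] - (E[X])² = 1149/13 - 12321/169 = 2616/169

Var(X) = 2616/169 ≈ 15.4793


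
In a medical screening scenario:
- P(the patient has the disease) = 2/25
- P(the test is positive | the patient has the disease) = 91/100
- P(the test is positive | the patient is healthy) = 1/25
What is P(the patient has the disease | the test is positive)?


Using Bayes' theorem:
P(A|B) = P(B|A)·P(A) / P(B)

P(the test is positive) = 91/100 × 2/25 + 1/25 × 23/25
= 91/1250 + 23/625 = 137/1250

P(the patient has the disease|the test is positive) = (91/1250) / (137/1250) = 91/137

P(the patient has the disease|the test is positive) = 91/137 ≈ 66.42%


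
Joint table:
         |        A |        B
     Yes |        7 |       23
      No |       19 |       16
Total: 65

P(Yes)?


P(Yes) = (7+23)/65 = 30/65 = 6/13

P(Yes) = 6/13 ≈ 46.15%


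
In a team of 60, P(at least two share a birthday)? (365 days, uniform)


P(all different) = Π(365-i)/365 for i=0..59
= 0.005877
P(match) = 1 - 0.005877 = 0.994123

P ≈ 0.9941 ≈ 99.41%


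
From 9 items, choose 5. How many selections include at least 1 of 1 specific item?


Complement: C(9,5) - C(8,5) = 126 - 56 = 70

70
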